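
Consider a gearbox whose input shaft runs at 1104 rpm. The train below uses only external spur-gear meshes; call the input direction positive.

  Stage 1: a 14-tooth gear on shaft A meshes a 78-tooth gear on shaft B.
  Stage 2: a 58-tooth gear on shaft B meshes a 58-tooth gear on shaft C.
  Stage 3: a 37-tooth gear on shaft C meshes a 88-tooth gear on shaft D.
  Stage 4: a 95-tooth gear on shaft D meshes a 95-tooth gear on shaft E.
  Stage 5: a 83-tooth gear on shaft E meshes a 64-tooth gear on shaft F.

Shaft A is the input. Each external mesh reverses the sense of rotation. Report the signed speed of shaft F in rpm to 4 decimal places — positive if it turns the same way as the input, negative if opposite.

Stage 1 [14T→78T]: ω = 1104.0000×14/78 = 198.1538 rpm, dir flips to −; running = −198.1538
Stage 2 [58T→58T]: ω = 198.1538×58/58 = 198.1538 rpm, dir flips to +; running = +198.1538
Stage 3 [37T→88T]: ω = 198.1538×37/88 = 83.3147 rpm, dir flips to −; running = −83.3147
Stage 4 [95T→95T]: ω = 83.3147×95/95 = 83.3147 rpm, dir flips to +; running = +83.3147
Stage 5 [83T→64T]: ω = 83.3147×83/64 = 108.0487 rpm, dir flips to −; running = −108.0487

-108.0487 rpm (opposite to input, |ω| = 108.0487 rpm)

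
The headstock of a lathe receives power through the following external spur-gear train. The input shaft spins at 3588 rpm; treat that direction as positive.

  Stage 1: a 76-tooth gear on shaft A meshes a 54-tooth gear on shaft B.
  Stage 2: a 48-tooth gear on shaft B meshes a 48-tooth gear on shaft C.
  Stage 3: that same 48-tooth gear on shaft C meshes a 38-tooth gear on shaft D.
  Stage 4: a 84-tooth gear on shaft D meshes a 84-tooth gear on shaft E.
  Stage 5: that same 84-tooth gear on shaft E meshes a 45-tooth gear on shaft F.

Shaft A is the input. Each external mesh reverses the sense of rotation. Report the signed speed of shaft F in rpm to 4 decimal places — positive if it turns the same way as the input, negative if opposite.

-11906.8444 rpm (opposite to input, |ω| = 11906.8444 rpm)

Stage 1 [76T→54T]: ω = 3588.0000×76/54 = 5049.7778 rpm, dir flips to −; running = −5049.7778
Stage 2 [48T→48T]: ω = 5049.7778×48/48 = 5049.7778 rpm, dir flips to +; running = +5049.7778
Stage 3 [48T→38T]: ω = 5049.7778×48/38 = 6378.6667 rpm, dir flips to −; running = −6378.6667
Stage 4 [84T→84T]: ω = 6378.6667×84/84 = 6378.6667 rpm, dir flips to +; running = +6378.6667
Stage 5 [84T→45T]: ω = 6378.6667×84/45 = 11906.8444 rpm, dir flips to −; running = −11906.8444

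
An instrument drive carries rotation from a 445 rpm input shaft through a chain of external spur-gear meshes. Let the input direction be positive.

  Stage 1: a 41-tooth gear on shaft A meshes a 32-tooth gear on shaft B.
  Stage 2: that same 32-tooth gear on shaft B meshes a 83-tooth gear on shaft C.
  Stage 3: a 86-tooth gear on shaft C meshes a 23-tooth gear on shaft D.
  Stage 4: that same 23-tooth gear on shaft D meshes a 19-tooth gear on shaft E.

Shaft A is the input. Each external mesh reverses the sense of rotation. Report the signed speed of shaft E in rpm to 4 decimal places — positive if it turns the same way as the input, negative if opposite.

+994.9715 rpm (same as input, |ω| = 994.9715 rpm)

Stage 1 [41T→32T]: ω = 445.0000×41/32 = 570.1562 rpm, dir flips to −; running = −570.1562
Stage 2 [32T→83T]: ω = 570.1562×32/83 = 219.8193 rpm, dir flips to +; running = +219.8193
Stage 3 [86T→23T]: ω = 219.8193×86/23 = 821.9329 rpm, dir flips to −; running = −821.9329
Stage 4 [23T→19T]: ω = 821.9329×23/19 = 994.9715 rpm, dir flips to +; running = +994.9715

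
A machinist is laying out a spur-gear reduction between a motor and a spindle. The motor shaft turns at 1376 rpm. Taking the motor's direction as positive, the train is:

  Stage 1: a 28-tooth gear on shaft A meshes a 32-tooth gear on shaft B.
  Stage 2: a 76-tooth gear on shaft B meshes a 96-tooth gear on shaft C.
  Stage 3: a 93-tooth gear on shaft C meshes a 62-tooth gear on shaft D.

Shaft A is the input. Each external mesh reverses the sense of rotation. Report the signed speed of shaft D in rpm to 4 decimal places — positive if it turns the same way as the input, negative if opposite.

Stage 1 [28T→32T]: ω = 1376.0000×28/32 = 1204.0000 rpm, dir flips to −; running = −1204.0000
Stage 2 [76T→96T]: ω = 1204.0000×76/96 = 953.1667 rpm, dir flips to +; running = +953.1667
Stage 3 [93T→62T]: ω = 953.1667×93/62 = 1429.7500 rpm, dir flips to −; running = −1429.7500

-1429.7500 rpm (opposite to input, |ω| = 1429.7500 rpm)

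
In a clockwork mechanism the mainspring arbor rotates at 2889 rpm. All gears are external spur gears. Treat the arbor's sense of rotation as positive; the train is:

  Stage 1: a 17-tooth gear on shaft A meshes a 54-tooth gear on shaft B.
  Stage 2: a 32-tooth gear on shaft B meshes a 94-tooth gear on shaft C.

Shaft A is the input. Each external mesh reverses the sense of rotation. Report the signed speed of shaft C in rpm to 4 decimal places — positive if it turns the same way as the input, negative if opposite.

+309.6170 rpm (same as input, |ω| = 309.6170 rpm)

Stage 1 [17T→54T]: ω = 2889.0000×17/54 = 909.5000 rpm, dir flips to −; running = −909.5000
Stage 2 [32T→94T]: ω = 909.5000×32/94 = 309.6170 rpm, dir flips to +; running = +309.6170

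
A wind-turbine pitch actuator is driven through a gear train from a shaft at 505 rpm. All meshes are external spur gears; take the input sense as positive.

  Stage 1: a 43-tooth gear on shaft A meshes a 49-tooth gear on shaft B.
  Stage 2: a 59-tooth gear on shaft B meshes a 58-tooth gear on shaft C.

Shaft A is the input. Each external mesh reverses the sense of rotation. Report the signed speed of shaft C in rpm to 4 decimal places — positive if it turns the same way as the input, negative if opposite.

Stage 1 [43T→49T]: ω = 505.0000×43/49 = 443.1633 rpm, dir flips to −; running = −443.1633
Stage 2 [59T→58T]: ω = 443.1633×59/58 = 450.8040 rpm, dir flips to +; running = +450.8040

+450.8040 rpm (same as input, |ω| = 450.8040 rpm)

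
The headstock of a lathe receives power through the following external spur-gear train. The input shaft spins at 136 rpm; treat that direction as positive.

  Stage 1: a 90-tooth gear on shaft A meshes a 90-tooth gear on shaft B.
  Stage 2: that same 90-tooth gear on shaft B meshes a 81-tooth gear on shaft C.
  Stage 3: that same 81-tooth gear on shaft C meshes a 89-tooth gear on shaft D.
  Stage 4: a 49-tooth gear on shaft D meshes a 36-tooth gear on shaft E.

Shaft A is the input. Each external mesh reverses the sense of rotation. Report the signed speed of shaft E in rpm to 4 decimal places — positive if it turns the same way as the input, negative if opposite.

Stage 1 [90T→90T]: ω = 136.0000×90/90 = 136.0000 rpm, dir flips to −; running = −136.0000
Stage 2 [90T→81T]: ω = 136.0000×90/81 = 151.1111 rpm, dir flips to +; running = +151.1111
Stage 3 [81T→89T]: ω = 151.1111×81/89 = 137.5281 rpm, dir flips to −; running = −137.5281
Stage 4 [49T→36T]: ω = 137.5281×49/36 = 187.1910 rpm, dir flips to +; running = +187.1910

+187.1910 rpm (same as input, |ω| = 187.1910 rpm)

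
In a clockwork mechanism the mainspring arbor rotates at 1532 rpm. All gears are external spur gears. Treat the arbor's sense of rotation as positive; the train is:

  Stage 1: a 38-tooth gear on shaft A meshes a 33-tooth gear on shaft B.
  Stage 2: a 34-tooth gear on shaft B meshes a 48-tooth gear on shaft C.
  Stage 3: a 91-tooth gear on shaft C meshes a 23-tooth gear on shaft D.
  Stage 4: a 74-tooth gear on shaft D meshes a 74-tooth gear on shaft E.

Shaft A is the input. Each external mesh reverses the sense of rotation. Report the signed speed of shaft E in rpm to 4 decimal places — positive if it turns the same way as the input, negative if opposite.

+4944.0136 rpm (same as input, |ω| = 4944.0136 rpm)

Stage 1 [38T→33T]: ω = 1532.0000×38/33 = 1764.1212 rpm, dir flips to −; running = −1764.1212
Stage 2 [34T→48T]: ω = 1764.1212×34/48 = 1249.5859 rpm, dir flips to +; running = +1249.5859
Stage 3 [91T→23T]: ω = 1249.5859×91/23 = 4944.0136 rpm, dir flips to −; running = −4944.0136
Stage 4 [74T→74T]: ω = 4944.0136×74/74 = 4944.0136 rpm, dir flips to +; running = +4944.0136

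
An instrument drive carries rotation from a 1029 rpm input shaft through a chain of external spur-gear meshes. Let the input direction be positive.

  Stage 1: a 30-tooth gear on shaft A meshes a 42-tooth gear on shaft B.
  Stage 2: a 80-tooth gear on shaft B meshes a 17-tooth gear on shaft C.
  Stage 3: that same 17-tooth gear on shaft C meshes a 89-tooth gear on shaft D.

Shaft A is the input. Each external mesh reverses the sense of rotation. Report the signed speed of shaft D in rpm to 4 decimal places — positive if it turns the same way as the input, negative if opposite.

Stage 1 [30T→42T]: ω = 1029.0000×30/42 = 735.0000 rpm, dir flips to −; running = −735.0000
Stage 2 [80T→17T]: ω = 735.0000×80/17 = 3458.8235 rpm, dir flips to +; running = +3458.8235
Stage 3 [17T→89T]: ω = 3458.8235×17/89 = 660.6742 rpm, dir flips to −; running = −660.6742

-660.6742 rpm (opposite to input, |ω| = 660.6742 rpm)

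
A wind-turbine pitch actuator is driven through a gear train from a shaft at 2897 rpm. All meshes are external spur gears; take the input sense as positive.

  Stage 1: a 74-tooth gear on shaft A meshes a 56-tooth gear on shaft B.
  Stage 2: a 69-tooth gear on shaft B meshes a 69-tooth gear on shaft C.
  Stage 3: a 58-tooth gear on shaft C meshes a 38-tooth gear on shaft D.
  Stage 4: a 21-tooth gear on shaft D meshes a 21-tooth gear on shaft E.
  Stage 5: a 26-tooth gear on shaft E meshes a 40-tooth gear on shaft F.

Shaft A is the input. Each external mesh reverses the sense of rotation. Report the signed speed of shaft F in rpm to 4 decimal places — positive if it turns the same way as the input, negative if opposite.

-3797.9561 rpm (opposite to input, |ω| = 3797.9561 rpm)

Stage 1 [74T→56T]: ω = 2897.0000×74/56 = 3828.1786 rpm, dir flips to −; running = −3828.1786
Stage 2 [69T→69T]: ω = 3828.1786×69/69 = 3828.1786 rpm, dir flips to +; running = +3828.1786
Stage 3 [58T→38T]: ω = 3828.1786×58/38 = 5843.0094 rpm, dir flips to −; running = −5843.0094
Stage 4 [21T→21T]: ω = 5843.0094×21/21 = 5843.0094 rpm, dir flips to +; running = +5843.0094
Stage 5 [26T→40T]: ω = 5843.0094×26/40 = 3797.9561 rpm, dir flips to −; running = −3797.9561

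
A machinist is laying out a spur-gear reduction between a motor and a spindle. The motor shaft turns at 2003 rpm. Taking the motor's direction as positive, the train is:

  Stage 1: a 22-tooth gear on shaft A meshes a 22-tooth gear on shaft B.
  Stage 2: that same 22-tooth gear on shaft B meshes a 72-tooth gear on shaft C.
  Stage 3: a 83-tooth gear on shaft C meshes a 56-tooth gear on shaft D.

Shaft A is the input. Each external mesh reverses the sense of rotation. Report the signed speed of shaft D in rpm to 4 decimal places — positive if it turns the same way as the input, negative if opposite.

-907.1126 rpm (opposite to input, |ω| = 907.1126 rpm)

Stage 1 [22T→22T]: ω = 2003.0000×22/22 = 2003.0000 rpm, dir flips to −; running = −2003.0000
Stage 2 [22T→72T]: ω = 2003.0000×22/72 = 612.0278 rpm, dir flips to +; running = +612.0278
Stage 3 [83T→56T]: ω = 612.0278×83/56 = 907.1126 rpm, dir flips to −; running = −907.1126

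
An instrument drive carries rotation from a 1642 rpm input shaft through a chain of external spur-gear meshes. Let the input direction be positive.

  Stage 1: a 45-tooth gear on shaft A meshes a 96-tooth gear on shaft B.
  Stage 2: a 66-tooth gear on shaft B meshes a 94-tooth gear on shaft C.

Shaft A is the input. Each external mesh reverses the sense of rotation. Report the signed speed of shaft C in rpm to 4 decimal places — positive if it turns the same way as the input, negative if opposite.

Stage 1 [45T→96T]: ω = 1642.0000×45/96 = 769.6875 rpm, dir flips to −; running = −769.6875
Stage 2 [66T→94T]: ω = 769.6875×66/94 = 540.4189 rpm, dir flips to +; running = +540.4189

+540.4189 rpm (same as input, |ω| = 540.4189 rpm)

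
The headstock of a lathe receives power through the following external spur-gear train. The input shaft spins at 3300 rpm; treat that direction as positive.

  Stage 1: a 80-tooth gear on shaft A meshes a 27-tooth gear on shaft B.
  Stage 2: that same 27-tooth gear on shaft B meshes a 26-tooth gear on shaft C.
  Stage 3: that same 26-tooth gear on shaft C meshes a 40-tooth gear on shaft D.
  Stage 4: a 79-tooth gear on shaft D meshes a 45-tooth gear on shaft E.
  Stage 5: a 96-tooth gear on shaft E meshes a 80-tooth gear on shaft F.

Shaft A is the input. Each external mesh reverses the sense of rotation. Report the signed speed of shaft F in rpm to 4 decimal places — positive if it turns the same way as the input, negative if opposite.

-13904.0000 rpm (opposite to input, |ω| = 13904.0000 rpm)

Stage 1 [80T→27T]: ω = 3300.0000×80/27 = 9777.7778 rpm, dir flips to −; running = −9777.7778
Stage 2 [27T→26T]: ω = 9777.7778×27/26 = 10153.8462 rpm, dir flips to +; running = +10153.8462
Stage 3 [26T→40T]: ω = 10153.8462×26/40 = 6600.0000 rpm, dir flips to −; running = −6600.0000
Stage 4 [79T→45T]: ω = 6600.0000×79/45 = 11586.6667 rpm, dir flips to +; running = +11586.6667
Stage 5 [96T→80T]: ω = 11586.6667×96/80 = 13904.0000 rpm, dir flips to −; running = −13904.0000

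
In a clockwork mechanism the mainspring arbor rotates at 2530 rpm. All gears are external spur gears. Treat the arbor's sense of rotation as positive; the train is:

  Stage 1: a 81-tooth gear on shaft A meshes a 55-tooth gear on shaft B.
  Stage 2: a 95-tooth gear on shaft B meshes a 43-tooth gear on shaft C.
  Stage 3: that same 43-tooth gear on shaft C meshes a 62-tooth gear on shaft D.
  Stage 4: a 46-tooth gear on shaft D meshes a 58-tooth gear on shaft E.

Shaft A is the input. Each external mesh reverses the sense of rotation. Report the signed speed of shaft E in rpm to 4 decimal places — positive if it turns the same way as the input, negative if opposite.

Stage 1 [81T→55T]: ω = 2530.0000×81/55 = 3726.0000 rpm, dir flips to −; running = −3726.0000
Stage 2 [95T→43T]: ω = 3726.0000×95/43 = 8231.8605 rpm, dir flips to +; running = +8231.8605
Stage 3 [43T→62T]: ω = 8231.8605×43/62 = 5709.1935 rpm, dir flips to −; running = −5709.1935
Stage 4 [46T→58T]: ω = 5709.1935×46/58 = 4527.9811 rpm, dir flips to +; running = +4527.9811

+4527.9811 rpm (same as input, |ω| = 4527.9811 rpm)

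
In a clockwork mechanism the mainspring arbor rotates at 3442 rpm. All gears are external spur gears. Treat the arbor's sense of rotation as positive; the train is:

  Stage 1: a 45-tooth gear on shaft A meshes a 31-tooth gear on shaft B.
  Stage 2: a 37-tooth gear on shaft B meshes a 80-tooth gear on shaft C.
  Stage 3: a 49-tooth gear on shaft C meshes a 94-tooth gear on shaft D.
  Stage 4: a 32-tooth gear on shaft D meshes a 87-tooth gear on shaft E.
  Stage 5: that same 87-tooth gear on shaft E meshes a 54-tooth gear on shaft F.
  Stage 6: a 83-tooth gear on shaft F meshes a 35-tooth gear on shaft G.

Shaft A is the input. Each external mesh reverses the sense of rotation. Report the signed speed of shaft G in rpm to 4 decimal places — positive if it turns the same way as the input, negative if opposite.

Stage 1 [45T→31T]: ω = 3442.0000×45/31 = 4996.4516 rpm, dir flips to −; running = −4996.4516
Stage 2 [37T→80T]: ω = 4996.4516×37/80 = 2310.8589 rpm, dir flips to +; running = +2310.8589
Stage 3 [49T→94T]: ω = 2310.8589×49/94 = 1204.5966 rpm, dir flips to −; running = −1204.5966
Stage 4 [32T→87T]: ω = 1204.5966×32/87 = 443.0700 rpm, dir flips to +; running = +443.0700
Stage 5 [87T→54T]: ω = 443.0700×87/54 = 713.8350 rpm, dir flips to −; running = −713.8350
Stage 6 [83T→35T]: ω = 713.8350×83/35 = 1692.8088 rpm, dir flips to +; running = +1692.8088

+1692.8088 rpm (same as input, |ω| = 1692.8088 rpm)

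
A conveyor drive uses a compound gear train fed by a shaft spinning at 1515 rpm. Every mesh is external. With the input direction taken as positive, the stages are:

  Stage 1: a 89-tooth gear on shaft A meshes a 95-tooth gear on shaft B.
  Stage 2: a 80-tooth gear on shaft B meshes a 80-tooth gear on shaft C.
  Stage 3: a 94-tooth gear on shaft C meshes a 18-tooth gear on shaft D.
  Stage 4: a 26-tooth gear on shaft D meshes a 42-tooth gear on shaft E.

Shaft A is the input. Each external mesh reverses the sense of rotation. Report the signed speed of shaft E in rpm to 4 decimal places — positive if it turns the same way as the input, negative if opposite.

+4588.3701 rpm (same as input, |ω| = 4588.3701 rpm)

Stage 1 [89T→95T]: ω = 1515.0000×89/95 = 1419.3158 rpm, dir flips to −; running = −1419.3158
Stage 2 [80T→80T]: ω = 1419.3158×80/80 = 1419.3158 rpm, dir flips to +; running = +1419.3158
Stage 3 [94T→18T]: ω = 1419.3158×94/18 = 7411.9825 rpm, dir flips to −; running = −7411.9825
Stage 4 [26T→42T]: ω = 7411.9825×26/42 = 4588.3701 rpm, dir flips to +; running = +4588.3701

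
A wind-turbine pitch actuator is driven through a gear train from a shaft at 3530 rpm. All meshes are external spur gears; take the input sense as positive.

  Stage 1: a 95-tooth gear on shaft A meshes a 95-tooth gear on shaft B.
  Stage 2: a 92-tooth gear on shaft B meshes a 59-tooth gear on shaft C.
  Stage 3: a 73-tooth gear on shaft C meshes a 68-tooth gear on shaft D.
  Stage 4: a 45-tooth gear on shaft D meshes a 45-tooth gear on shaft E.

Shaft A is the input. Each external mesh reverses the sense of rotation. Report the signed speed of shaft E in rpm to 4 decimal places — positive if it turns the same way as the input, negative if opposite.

Stage 1 [95T→95T]: ω = 3530.0000×95/95 = 3530.0000 rpm, dir flips to −; running = −3530.0000
Stage 2 [92T→59T]: ω = 3530.0000×92/59 = 5504.4068 rpm, dir flips to +; running = +5504.4068
Stage 3 [73T→68T]: ω = 5504.4068×73/68 = 5909.1426 rpm, dir flips to −; running = −5909.1426
Stage 4 [45T→45T]: ω = 5909.1426×45/45 = 5909.1426 rpm, dir flips to +; running = +5909.1426

+5909.1426 rpm (same as input, |ω| = 5909.1426 rpm)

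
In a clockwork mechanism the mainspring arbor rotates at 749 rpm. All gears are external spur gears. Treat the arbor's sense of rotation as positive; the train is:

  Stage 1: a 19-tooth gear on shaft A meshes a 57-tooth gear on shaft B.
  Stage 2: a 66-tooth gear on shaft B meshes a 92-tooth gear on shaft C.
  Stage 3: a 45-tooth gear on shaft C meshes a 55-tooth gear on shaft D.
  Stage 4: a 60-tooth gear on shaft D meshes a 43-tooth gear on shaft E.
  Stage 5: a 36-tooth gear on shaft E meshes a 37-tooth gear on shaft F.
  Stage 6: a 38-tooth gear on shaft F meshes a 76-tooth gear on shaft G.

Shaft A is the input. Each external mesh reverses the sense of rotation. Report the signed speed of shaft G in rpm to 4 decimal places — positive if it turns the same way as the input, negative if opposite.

+99.4764 rpm (same as input, |ω| = 99.4764 rpm)

Stage 1 [19T→57T]: ω = 749.0000×19/57 = 249.6667 rpm, dir flips to −; running = −249.6667
Stage 2 [66T→92T]: ω = 249.6667×66/92 = 179.1087 rpm, dir flips to +; running = +179.1087
Stage 3 [45T→55T]: ω = 179.1087×45/55 = 146.5435 rpm, dir flips to −; running = −146.5435
Stage 4 [60T→43T]: ω = 146.5435×60/43 = 204.4793 rpm, dir flips to +; running = +204.4793
Stage 5 [36T→37T]: ω = 204.4793×36/37 = 198.9528 rpm, dir flips to −; running = −198.9528
Stage 6 [38T→76T]: ω = 198.9528×38/76 = 99.4764 rpm, dir flips to +; running = +99.4764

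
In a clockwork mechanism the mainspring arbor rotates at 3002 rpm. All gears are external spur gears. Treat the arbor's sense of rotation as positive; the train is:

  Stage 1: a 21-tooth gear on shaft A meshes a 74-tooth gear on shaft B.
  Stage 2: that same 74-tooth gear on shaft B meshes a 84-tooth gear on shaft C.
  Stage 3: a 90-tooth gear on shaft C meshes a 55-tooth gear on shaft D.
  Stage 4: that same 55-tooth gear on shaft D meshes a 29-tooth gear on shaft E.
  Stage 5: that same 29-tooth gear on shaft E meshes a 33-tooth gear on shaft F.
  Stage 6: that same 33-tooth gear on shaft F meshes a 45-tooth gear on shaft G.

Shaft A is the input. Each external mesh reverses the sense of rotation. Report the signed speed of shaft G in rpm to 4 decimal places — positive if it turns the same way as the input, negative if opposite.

Stage 1 [21T→74T]: ω = 3002.0000×21/74 = 851.9189 rpm, dir flips to −; running = −851.9189
Stage 2 [74T→84T]: ω = 851.9189×74/84 = 750.5000 rpm, dir flips to +; running = +750.5000
Stage 3 [90T→55T]: ω = 750.5000×90/55 = 1228.0909 rpm, dir flips to −; running = −1228.0909
Stage 4 [55T→29T]: ω = 1228.0909×55/29 = 2329.1379 rpm, dir flips to +; running = +2329.1379
Stage 5 [29T→33T]: ω = 2329.1379×29/33 = 2046.8182 rpm, dir flips to −; running = −2046.8182
Stage 6 [33T→45T]: ω = 2046.8182×33/45 = 1501.0000 rpm, dir flips to +; running = +1501.0000

+1501.0000 rpm (same as input, |ω| = 1501.0000 rpm)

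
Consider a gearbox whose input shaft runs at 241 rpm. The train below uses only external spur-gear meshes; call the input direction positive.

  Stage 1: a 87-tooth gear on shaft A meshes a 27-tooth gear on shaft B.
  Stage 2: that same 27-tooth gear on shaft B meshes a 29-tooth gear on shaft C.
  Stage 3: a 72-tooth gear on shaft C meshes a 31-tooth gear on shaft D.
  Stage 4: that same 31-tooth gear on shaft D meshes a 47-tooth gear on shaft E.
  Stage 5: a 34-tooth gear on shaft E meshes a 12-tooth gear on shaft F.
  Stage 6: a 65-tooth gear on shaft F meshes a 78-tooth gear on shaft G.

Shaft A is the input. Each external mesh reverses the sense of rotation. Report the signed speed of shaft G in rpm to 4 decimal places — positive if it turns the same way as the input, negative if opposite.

Stage 1 [87T→27T]: ω = 241.0000×87/27 = 776.5556 rpm, dir flips to −; running = −776.5556
Stage 2 [27T→29T]: ω = 776.5556×27/29 = 723.0000 rpm, dir flips to +; running = +723.0000
Stage 3 [72T→31T]: ω = 723.0000×72/31 = 1679.2258 rpm, dir flips to −; running = −1679.2258
Stage 4 [31T→47T]: ω = 1679.2258×31/47 = 1107.5745 rpm, dir flips to +; running = +1107.5745
Stage 5 [34T→12T]: ω = 1107.5745×34/12 = 3138.1277 rpm, dir flips to −; running = −3138.1277
Stage 6 [65T→78T]: ω = 3138.1277×65/78 = 2615.1064 rpm, dir flips to +; running = +2615.1064

+2615.1064 rpm (same as input, |ω| = 2615.1064 rpm)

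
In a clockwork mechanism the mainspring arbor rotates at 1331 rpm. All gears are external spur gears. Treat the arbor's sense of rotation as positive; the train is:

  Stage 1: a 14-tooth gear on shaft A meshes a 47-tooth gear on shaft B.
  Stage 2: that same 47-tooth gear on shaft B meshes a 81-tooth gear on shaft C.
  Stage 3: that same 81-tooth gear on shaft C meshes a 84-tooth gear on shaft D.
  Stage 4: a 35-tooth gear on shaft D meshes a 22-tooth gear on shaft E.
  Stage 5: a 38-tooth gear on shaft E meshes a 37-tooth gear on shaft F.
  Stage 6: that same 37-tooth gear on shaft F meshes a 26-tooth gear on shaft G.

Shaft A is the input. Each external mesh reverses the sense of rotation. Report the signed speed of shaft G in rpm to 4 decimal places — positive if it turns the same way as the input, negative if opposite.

+515.8013 rpm (same as input, |ω| = 515.8013 rpm)

Stage 1 [14T→47T]: ω = 1331.0000×14/47 = 396.4681 rpm, dir flips to −; running = −396.4681
Stage 2 [47T→81T]: ω = 396.4681×47/81 = 230.0494 rpm, dir flips to +; running = +230.0494
Stage 3 [81T→84T]: ω = 230.0494×81/84 = 221.8333 rpm, dir flips to −; running = −221.8333
Stage 4 [35T→22T]: ω = 221.8333×35/22 = 352.9167 rpm, dir flips to +; running = +352.9167
Stage 5 [38T→37T]: ω = 352.9167×38/37 = 362.4550 rpm, dir flips to −; running = −362.4550
Stage 6 [37T→26T]: ω = 362.4550×37/26 = 515.8013 rpm, dir flips to +; running = +515.8013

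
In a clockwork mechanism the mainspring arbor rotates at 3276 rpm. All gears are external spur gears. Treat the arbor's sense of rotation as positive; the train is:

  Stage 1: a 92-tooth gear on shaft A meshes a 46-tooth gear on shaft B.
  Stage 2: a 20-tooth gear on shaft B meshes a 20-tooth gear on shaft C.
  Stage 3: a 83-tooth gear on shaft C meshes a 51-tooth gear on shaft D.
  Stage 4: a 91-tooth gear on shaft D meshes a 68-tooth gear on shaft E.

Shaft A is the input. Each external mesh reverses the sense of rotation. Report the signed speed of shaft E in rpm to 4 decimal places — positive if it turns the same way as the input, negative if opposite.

+14269.6817 rpm (same as input, |ω| = 14269.6817 rpm)

Stage 1 [92T→46T]: ω = 3276.0000×92/46 = 6552.0000 rpm, dir flips to −; running = −6552.0000
Stage 2 [20T→20T]: ω = 6552.0000×20/20 = 6552.0000 rpm, dir flips to +; running = +6552.0000
Stage 3 [83T→51T]: ω = 6552.0000×83/51 = 10663.0588 rpm, dir flips to −; running = −10663.0588
Stage 4 [91T→68T]: ω = 10663.0588×91/68 = 14269.6817 rpm, dir flips to +; running = +14269.6817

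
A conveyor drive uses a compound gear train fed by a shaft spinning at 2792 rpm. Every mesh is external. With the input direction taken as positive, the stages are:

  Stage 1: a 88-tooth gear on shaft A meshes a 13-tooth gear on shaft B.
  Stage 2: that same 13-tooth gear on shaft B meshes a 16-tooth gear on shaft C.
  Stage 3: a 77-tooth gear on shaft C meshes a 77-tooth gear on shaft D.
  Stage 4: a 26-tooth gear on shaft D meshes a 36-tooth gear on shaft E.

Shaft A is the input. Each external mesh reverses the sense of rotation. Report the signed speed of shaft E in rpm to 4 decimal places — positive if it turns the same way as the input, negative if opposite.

+11090.4444 rpm (same as input, |ω| = 11090.4444 rpm)

Stage 1 [88T→13T]: ω = 2792.0000×88/13 = 18899.6923 rpm, dir flips to −; running = −18899.6923
Stage 2 [13T→16T]: ω = 18899.6923×13/16 = 15356.0000 rpm, dir flips to +; running = +15356.0000
Stage 3 [77T→77T]: ω = 15356.0000×77/77 = 15356.0000 rpm, dir flips to −; running = −15356.0000
Stage 4 [26T→36T]: ω = 15356.0000×26/36 = 11090.4444 rpm, dir flips to +; running = +11090.4444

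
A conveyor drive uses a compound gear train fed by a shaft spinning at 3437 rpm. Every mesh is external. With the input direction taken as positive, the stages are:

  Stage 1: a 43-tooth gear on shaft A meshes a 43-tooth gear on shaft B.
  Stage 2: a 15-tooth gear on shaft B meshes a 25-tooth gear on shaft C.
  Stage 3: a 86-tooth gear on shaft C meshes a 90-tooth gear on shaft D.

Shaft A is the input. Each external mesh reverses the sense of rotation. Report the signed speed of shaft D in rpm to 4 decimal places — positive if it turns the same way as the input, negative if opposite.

-1970.5467 rpm (opposite to input, |ω| = 1970.5467 rpm)

Stage 1 [43T→43T]: ω = 3437.0000×43/43 = 3437.0000 rpm, dir flips to −; running = −3437.0000
Stage 2 [15T→25T]: ω = 3437.0000×15/25 = 2062.2000 rpm, dir flips to +; running = +2062.2000
Stage 3 [86T→90T]: ω = 2062.2000×86/90 = 1970.5467 rpm, dir flips to −; running = −1970.5467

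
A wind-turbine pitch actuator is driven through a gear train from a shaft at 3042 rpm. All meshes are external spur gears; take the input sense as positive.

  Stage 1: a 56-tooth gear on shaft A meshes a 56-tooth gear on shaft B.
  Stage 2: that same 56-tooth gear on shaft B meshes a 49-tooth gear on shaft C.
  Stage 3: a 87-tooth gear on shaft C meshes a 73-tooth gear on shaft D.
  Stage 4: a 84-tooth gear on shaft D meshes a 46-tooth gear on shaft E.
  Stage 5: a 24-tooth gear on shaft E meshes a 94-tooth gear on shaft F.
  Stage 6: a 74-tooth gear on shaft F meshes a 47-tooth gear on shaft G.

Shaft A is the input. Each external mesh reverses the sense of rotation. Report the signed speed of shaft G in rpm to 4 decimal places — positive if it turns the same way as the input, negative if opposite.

+3041.4890 rpm (same as input, |ω| = 3041.4890 rpm)

Stage 1 [56T→56T]: ω = 3042.0000×56/56 = 3042.0000 rpm, dir flips to −; running = −3042.0000
Stage 2 [56T→49T]: ω = 3042.0000×56/49 = 3476.5714 rpm, dir flips to +; running = +3476.5714
Stage 3 [87T→73T]: ω = 3476.5714×87/73 = 4143.3112 rpm, dir flips to −; running = −4143.3112
Stage 4 [84T→46T]: ω = 4143.3112×84/46 = 7566.0465 rpm, dir flips to +; running = +7566.0465
Stage 5 [24T→94T]: ω = 7566.0465×24/94 = 1931.7565 rpm, dir flips to −; running = −1931.7565
Stage 6 [74T→47T]: ω = 1931.7565×74/47 = 3041.4890 rpm, dir flips to +; running = +3041.4890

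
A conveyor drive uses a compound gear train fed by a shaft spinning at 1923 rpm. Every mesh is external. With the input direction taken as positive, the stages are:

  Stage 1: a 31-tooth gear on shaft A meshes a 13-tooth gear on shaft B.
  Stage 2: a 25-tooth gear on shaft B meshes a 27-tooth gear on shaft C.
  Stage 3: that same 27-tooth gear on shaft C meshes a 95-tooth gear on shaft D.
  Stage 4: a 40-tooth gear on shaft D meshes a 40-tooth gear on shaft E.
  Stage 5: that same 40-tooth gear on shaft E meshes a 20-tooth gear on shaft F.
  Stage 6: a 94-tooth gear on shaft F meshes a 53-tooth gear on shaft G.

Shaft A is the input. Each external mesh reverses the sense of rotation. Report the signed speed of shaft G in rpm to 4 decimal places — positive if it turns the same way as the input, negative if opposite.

+4280.5149 rpm (same as input, |ω| = 4280.5149 rpm)

Stage 1 [31T→13T]: ω = 1923.0000×31/13 = 4585.6154 rpm, dir flips to −; running = −4585.6154
Stage 2 [25T→27T]: ω = 4585.6154×25/27 = 4245.9402 rpm, dir flips to +; running = +4245.9402
Stage 3 [27T→95T]: ω = 4245.9402×27/95 = 1206.7409 rpm, dir flips to −; running = −1206.7409
Stage 4 [40T→40T]: ω = 1206.7409×40/40 = 1206.7409 rpm, dir flips to +; running = +1206.7409
Stage 5 [40T→20T]: ω = 1206.7409×40/20 = 2413.4818 rpm, dir flips to −; running = −2413.4818
Stage 6 [94T→53T]: ω = 2413.4818×94/53 = 4280.5149 rpm, dir flips to +; running = +4280.5149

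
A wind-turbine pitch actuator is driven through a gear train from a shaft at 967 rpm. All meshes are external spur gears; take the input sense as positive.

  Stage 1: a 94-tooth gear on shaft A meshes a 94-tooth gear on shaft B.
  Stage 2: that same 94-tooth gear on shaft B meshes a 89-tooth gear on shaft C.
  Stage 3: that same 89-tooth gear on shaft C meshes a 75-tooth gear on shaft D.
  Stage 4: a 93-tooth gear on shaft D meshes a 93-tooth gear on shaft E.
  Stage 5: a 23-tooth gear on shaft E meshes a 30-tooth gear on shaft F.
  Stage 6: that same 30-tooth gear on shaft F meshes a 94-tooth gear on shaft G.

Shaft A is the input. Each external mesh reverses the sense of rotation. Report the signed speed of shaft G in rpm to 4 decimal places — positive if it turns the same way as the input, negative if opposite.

+296.5467 rpm (same as input, |ω| = 296.5467 rpm)

Stage 1 [94T→94T]: ω = 967.0000×94/94 = 967.0000 rpm, dir flips to −; running = −967.0000
Stage 2 [94T→89T]: ω = 967.0000×94/89 = 1021.3258 rpm, dir flips to +; running = +1021.3258
Stage 3 [89T→75T]: ω = 1021.3258×89/75 = 1211.9733 rpm, dir flips to −; running = −1211.9733
Stage 4 [93T→93T]: ω = 1211.9733×93/93 = 1211.9733 rpm, dir flips to +; running = +1211.9733
Stage 5 [23T→30T]: ω = 1211.9733×23/30 = 929.1796 rpm, dir flips to −; running = −929.1796
Stage 6 [30T→94T]: ω = 929.1796×30/94 = 296.5467 rpm, dir flips to +; running = +296.5467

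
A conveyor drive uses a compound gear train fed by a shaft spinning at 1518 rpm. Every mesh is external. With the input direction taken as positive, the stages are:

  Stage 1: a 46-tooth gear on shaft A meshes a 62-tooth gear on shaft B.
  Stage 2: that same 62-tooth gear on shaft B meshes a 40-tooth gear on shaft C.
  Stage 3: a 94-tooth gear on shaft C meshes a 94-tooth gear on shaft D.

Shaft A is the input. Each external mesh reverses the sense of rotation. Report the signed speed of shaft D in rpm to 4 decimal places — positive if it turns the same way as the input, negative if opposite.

Stage 1 [46T→62T]: ω = 1518.0000×46/62 = 1126.2581 rpm, dir flips to −; running = −1126.2581
Stage 2 [62T→40T]: ω = 1126.2581×62/40 = 1745.7000 rpm, dir flips to +; running = +1745.7000
Stage 3 [94T→94T]: ω = 1745.7000×94/94 = 1745.7000 rpm, dir flips to −; running = −1745.7000

-1745.7000 rpm (opposite to input, |ω| = 1745.7000 rpm)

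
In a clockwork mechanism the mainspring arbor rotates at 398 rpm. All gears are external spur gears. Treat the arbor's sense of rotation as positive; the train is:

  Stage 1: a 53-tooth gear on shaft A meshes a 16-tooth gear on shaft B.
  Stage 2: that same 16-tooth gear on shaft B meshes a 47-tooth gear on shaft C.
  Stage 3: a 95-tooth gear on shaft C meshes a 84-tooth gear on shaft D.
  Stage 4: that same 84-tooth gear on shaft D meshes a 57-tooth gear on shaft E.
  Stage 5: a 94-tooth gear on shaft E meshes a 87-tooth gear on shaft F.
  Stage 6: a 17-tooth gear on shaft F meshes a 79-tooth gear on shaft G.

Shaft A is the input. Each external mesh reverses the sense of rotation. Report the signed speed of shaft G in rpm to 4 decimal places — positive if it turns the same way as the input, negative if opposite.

Stage 1 [53T→16T]: ω = 398.0000×53/16 = 1318.3750 rpm, dir flips to −; running = −1318.3750
Stage 2 [16T→47T]: ω = 1318.3750×16/47 = 448.8085 rpm, dir flips to +; running = +448.8085
Stage 3 [95T→84T]: ω = 448.8085×95/84 = 507.5811 rpm, dir flips to −; running = −507.5811
Stage 4 [84T→57T]: ω = 507.5811×84/57 = 748.0142 rpm, dir flips to +; running = +748.0142
Stage 5 [94T→87T]: ω = 748.0142×94/87 = 808.1992 rpm, dir flips to −; running = −808.1992
Stage 6 [17T→79T]: ω = 808.1992×17/79 = 173.9163 rpm, dir flips to +; running = +173.9163

+173.9163 rpm (same as input, |ω| = 173.9163 rpm)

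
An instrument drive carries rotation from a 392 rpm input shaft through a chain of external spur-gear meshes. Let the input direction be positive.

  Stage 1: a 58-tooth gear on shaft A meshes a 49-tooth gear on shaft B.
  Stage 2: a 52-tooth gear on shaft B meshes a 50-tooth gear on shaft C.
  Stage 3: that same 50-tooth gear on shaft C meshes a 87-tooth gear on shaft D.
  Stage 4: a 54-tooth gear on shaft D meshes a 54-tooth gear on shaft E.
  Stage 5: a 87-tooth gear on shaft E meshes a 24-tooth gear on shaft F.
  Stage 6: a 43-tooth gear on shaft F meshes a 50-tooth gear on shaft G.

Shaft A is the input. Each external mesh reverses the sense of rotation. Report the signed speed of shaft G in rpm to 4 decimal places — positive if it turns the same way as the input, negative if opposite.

+864.5867 rpm (same as input, |ω| = 864.5867 rpm)

Stage 1 [58T→49T]: ω = 392.0000×58/49 = 464.0000 rpm, dir flips to −; running = −464.0000
Stage 2 [52T→50T]: ω = 464.0000×52/50 = 482.5600 rpm, dir flips to +; running = +482.5600
Stage 3 [50T→87T]: ω = 482.5600×50/87 = 277.3333 rpm, dir flips to −; running = −277.3333
Stage 4 [54T→54T]: ω = 277.3333×54/54 = 277.3333 rpm, dir flips to +; running = +277.3333
Stage 5 [87T→24T]: ω = 277.3333×87/24 = 1005.3333 rpm, dir flips to −; running = −1005.3333
Stage 6 [43T→50T]: ω = 1005.3333×43/50 = 864.5867 rpm, dir flips to +; running = +864.5867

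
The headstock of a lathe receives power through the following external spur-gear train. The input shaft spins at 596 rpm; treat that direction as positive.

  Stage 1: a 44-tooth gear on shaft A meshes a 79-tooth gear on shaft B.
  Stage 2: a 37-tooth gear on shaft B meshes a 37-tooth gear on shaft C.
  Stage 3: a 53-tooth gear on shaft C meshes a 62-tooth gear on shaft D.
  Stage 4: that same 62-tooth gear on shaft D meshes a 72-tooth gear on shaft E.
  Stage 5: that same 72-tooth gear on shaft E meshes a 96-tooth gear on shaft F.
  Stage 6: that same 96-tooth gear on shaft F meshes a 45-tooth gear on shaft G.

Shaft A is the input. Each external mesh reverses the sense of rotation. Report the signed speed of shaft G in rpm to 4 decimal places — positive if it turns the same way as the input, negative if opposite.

Stage 1 [44T→79T]: ω = 596.0000×44/79 = 331.9494 rpm, dir flips to −; running = −331.9494
Stage 2 [37T→37T]: ω = 331.9494×37/37 = 331.9494 rpm, dir flips to +; running = +331.9494
Stage 3 [53T→62T]: ω = 331.9494×53/62 = 283.7632 rpm, dir flips to −; running = −283.7632
Stage 4 [62T→72T]: ω = 283.7632×62/72 = 244.3516 rpm, dir flips to +; running = +244.3516
Stage 5 [72T→96T]: ω = 244.3516×72/96 = 183.2637 rpm, dir flips to −; running = −183.2637
Stage 6 [96T→45T]: ω = 183.2637×96/45 = 390.9626 rpm, dir flips to +; running = +390.9626

+390.9626 rpm (same as input, |ω| = 390.9626 rpm)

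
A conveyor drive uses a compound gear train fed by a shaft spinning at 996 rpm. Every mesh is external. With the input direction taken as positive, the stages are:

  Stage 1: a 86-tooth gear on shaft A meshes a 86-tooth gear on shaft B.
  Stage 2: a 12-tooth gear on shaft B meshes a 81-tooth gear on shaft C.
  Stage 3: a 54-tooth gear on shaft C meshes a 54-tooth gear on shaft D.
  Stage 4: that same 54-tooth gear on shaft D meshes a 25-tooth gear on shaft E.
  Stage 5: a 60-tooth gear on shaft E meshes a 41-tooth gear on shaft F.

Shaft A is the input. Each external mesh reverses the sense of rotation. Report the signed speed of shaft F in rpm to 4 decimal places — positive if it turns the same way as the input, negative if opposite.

-466.4195 rpm (opposite to input, |ω| = 466.4195 rpm)

Stage 1 [86T→86T]: ω = 996.0000×86/86 = 996.0000 rpm, dir flips to −; running = −996.0000
Stage 2 [12T→81T]: ω = 996.0000×12/81 = 147.5556 rpm, dir flips to +; running = +147.5556
Stage 3 [54T→54T]: ω = 147.5556×54/54 = 147.5556 rpm, dir flips to −; running = −147.5556
Stage 4 [54T→25T]: ω = 147.5556×54/25 = 318.7200 rpm, dir flips to +; running = +318.7200
Stage 5 [60T→41T]: ω = 318.7200×60/41 = 466.4195 rpm, dir flips to −; running = −466.4195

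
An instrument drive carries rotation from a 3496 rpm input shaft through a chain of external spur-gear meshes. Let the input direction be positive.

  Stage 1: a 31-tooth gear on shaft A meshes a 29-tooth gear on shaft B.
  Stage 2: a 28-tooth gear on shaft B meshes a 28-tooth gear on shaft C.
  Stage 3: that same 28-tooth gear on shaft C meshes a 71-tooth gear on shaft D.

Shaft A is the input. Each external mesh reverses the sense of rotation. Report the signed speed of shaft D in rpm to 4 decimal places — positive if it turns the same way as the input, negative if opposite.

Stage 1 [31T→29T]: ω = 3496.0000×31/29 = 3737.1034 rpm, dir flips to −; running = −3737.1034
Stage 2 [28T→28T]: ω = 3737.1034×28/28 = 3737.1034 rpm, dir flips to +; running = +3737.1034
Stage 3 [28T→71T]: ω = 3737.1034×28/71 = 1473.7873 rpm, dir flips to −; running = −1473.7873

-1473.7873 rpm (opposite to input, |ω| = 1473.7873 rpm)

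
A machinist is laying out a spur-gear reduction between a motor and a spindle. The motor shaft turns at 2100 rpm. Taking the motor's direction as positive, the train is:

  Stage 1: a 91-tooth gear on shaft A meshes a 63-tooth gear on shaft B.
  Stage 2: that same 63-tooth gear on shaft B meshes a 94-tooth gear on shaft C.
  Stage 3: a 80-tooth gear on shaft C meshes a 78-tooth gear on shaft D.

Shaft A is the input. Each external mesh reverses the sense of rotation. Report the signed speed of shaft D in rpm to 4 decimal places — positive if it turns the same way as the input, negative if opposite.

Stage 1 [91T→63T]: ω = 2100.0000×91/63 = 3033.3333 rpm, dir flips to −; running = −3033.3333
Stage 2 [63T→94T]: ω = 3033.3333×63/94 = 2032.9787 rpm, dir flips to +; running = +2032.9787
Stage 3 [80T→78T]: ω = 2032.9787×80/78 = 2085.1064 rpm, dir flips to −; running = −2085.1064

-2085.1064 rpm (opposite to input, |ω| = 2085.1064 rpm)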